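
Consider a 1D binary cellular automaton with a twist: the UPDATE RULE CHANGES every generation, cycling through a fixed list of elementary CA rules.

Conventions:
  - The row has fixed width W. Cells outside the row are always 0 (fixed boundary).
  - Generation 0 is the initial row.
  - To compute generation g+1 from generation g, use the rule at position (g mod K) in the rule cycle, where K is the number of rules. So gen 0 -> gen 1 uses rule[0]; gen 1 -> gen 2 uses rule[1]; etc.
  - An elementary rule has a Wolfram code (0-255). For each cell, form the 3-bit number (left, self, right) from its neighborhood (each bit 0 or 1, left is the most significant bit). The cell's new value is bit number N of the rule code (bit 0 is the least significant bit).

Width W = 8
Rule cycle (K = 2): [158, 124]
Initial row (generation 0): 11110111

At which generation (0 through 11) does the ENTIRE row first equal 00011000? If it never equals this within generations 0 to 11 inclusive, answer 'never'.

Answer: never

Derivation:
Gen 0: 11110111
Gen 1 (rule 158): 11100110
Gen 2 (rule 124): 10110111
Gen 3 (rule 158): 10100110
Gen 4 (rule 124): 11110111
Gen 5 (rule 158): 11100110
Gen 6 (rule 124): 10110111
Gen 7 (rule 158): 10100110
Gen 8 (rule 124): 11110111
Gen 9 (rule 158): 11100110
Gen 10 (rule 124): 10110111
Gen 11 (rule 158): 10100110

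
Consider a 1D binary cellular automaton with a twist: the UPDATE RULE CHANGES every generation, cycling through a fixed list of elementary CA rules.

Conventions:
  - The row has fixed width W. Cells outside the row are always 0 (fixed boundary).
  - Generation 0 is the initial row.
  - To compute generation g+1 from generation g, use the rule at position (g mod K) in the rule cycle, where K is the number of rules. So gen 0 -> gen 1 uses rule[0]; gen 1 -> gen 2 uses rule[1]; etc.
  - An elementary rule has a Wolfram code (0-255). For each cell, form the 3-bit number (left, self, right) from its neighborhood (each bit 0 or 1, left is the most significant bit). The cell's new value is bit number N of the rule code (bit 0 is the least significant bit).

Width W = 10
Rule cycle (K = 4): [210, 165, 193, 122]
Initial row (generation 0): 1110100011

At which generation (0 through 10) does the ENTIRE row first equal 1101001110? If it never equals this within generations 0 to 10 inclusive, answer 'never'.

Answer: never

Derivation:
Gen 0: 1110100011
Gen 1 (rule 210): 0110010101
Gen 2 (rule 165): 0000011111
Gen 3 (rule 193): 1111001111
Gen 4 (rule 122): 1001111001
Gen 5 (rule 210): 0110111110
Gen 6 (rule 165): 0001011100
Gen 7 (rule 193): 1100001101
Gen 8 (rule 122): 1110011110
Gen 9 (rule 210): 0111101111
Gen 10 (rule 165): 0011010110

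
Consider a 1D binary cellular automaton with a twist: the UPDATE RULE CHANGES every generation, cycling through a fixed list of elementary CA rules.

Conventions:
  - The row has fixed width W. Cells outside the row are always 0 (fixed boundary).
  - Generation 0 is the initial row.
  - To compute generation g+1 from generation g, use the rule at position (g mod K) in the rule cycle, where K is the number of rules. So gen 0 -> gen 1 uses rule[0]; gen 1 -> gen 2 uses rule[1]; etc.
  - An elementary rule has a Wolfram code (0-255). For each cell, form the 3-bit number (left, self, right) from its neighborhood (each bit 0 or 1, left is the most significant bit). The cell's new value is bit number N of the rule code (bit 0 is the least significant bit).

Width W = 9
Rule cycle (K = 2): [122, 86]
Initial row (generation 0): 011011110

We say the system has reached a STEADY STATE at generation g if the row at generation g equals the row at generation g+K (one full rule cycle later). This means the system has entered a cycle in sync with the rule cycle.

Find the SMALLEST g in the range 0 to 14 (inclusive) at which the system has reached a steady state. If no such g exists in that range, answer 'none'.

Gen 0: 011011110
Gen 1 (rule 122): 111110011
Gen 2 (rule 86): 000011101
Gen 3 (rule 122): 000110110
Gen 4 (rule 86): 001010011
Gen 5 (rule 122): 010101111
Gen 6 (rule 86): 110100001
Gen 7 (rule 122): 111010010
Gen 8 (rule 86): 001011111
Gen 9 (rule 122): 010110001
Gen 10 (rule 86): 110011011
Gen 11 (rule 122): 111111111
Gen 12 (rule 86): 000000001
Gen 13 (rule 122): 000000010
Gen 14 (rule 86): 000000111
Gen 15 (rule 122): 000001101
Gen 16 (rule 86): 000010101

Answer: none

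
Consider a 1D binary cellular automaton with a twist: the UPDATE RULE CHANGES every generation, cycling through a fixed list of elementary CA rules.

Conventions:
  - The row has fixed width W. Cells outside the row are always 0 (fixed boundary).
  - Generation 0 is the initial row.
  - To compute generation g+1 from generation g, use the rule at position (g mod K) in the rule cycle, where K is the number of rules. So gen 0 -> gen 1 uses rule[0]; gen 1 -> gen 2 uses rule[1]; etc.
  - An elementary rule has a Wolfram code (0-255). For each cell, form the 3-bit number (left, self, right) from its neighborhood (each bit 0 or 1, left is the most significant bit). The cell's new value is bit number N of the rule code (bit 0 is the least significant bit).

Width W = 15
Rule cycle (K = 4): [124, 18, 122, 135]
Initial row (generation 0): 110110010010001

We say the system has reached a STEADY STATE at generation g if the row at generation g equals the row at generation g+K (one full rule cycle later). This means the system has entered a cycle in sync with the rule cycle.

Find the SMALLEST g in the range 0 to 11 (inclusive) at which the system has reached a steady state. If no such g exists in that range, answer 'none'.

Gen 0: 110110010010001
Gen 1 (rule 124): 111111011011001
Gen 2 (rule 18): 000000000000110
Gen 3 (rule 122): 000000000001111
Gen 4 (rule 135): 111111111110110
Gen 5 (rule 124): 100000000011111
Gen 6 (rule 18): 010000000100000
Gen 7 (rule 122): 101000001010000
Gen 8 (rule 135): 101011111010111
Gen 9 (rule 124): 111110001111101
Gen 10 (rule 18): 000001010000000
Gen 11 (rule 122): 000010101000000
Gen 12 (rule 135): 111110101011111
Gen 13 (rule 124): 100011111110001
Gen 14 (rule 18): 010100000001010
Gen 15 (rule 122): 101010000010101

Answer: none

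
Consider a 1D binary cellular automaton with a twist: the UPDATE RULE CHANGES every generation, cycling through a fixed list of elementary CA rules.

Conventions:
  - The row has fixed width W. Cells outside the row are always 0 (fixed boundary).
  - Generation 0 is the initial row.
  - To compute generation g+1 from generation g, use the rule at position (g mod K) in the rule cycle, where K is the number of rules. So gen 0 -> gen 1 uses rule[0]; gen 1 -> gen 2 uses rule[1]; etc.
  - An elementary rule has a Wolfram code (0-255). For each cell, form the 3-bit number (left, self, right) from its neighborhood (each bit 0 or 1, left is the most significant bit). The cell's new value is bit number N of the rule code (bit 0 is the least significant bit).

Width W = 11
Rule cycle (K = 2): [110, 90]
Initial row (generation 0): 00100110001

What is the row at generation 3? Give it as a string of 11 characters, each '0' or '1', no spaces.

Gen 0: 00100110001
Gen 1 (rule 110): 01101110011
Gen 2 (rule 90): 11101011111
Gen 3 (rule 110): 10111110001

Answer: 10111110001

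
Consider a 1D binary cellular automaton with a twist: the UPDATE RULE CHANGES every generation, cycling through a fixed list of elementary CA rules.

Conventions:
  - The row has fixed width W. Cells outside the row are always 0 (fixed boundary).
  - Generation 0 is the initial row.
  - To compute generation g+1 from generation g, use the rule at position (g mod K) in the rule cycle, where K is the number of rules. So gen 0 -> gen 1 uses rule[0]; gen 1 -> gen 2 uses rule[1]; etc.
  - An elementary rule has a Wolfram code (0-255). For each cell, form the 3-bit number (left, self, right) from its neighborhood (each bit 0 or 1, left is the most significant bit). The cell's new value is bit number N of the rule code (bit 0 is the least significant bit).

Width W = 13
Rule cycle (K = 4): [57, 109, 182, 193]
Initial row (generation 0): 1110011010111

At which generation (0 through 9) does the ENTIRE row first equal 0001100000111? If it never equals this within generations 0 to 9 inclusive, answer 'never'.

Gen 0: 1110011010111
Gen 1 (rule 57): 1001010101100
Gen 2 (rule 109): 1001111111101
Gen 3 (rule 182): 1110111111011
Gen 4 (rule 193): 0110011111001
Gen 5 (rule 57): 0101010000100
Gen 6 (rule 109): 0111110110101
Gen 7 (rule 182): 1011101001111
Gen 8 (rule 193): 0001100000111
Gen 9 (rule 57): 1101011110100

Answer: 8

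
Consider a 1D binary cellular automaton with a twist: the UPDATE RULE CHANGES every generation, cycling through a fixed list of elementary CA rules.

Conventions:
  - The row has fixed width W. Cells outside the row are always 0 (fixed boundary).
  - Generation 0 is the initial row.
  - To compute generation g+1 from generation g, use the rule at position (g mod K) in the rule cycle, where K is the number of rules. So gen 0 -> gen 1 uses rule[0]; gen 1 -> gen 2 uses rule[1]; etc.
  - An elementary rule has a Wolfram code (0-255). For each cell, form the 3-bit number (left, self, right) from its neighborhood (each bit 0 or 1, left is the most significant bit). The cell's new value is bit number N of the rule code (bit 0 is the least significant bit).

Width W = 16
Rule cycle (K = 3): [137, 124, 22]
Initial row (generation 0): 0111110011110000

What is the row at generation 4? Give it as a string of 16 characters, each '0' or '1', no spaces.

Answer: 1110001100110000

Derivation:
Gen 0: 0111110011110000
Gen 1 (rule 137): 0111100011100111
Gen 2 (rule 124): 0100110010110101
Gen 3 (rule 22): 1111001110000101
Gen 4 (rule 137): 1110001100110000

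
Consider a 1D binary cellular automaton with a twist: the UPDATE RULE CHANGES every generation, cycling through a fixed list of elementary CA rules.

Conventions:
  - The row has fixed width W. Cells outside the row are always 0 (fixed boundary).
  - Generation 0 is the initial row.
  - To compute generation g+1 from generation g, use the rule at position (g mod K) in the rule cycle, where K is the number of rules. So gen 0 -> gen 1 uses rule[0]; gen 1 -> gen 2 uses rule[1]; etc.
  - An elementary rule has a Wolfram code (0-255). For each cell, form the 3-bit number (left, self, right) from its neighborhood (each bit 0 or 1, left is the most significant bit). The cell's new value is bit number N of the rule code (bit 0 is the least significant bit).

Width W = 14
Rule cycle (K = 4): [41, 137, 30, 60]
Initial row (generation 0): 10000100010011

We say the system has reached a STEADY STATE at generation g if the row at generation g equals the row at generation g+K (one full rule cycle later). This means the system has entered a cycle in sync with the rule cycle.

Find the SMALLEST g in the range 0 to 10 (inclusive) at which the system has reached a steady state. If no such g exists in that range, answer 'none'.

Gen 0: 10000100010011
Gen 1 (rule 41): 00110001000010
Gen 2 (rule 137): 10100100011000
Gen 3 (rule 30): 10111110110100
Gen 4 (rule 60): 11100001101110
Gen 5 (rule 41): 10001101011000
Gen 6 (rule 137): 00101000010011
Gen 7 (rule 30): 01101100111110
Gen 8 (rule 60): 01011010100001
Gen 9 (rule 41): 00110101001100
Gen 10 (rule 137): 10100000001001
Gen 11 (rule 30): 10110000011111
Gen 12 (rule 60): 11101000010000
Gen 13 (rule 41): 10010011000111
Gen 14 (rule 137): 00000010010110

Answer: none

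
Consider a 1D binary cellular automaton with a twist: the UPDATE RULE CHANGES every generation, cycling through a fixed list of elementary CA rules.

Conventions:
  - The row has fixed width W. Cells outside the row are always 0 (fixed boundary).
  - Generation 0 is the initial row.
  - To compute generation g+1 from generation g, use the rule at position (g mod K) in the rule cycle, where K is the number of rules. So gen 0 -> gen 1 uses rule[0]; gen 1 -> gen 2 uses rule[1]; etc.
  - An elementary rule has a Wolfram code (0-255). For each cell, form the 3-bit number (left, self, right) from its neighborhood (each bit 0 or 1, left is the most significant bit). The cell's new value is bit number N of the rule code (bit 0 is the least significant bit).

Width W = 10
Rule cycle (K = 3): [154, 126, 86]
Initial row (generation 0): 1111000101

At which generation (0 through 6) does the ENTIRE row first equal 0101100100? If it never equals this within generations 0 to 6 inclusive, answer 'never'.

Gen 0: 1111000101
Gen 1 (rule 154): 1110101000
Gen 2 (rule 126): 1011111100
Gen 3 (rule 86): 1000000110
Gen 4 (rule 154): 0100001101
Gen 5 (rule 126): 1110011111
Gen 6 (rule 86): 0011100001

Answer: never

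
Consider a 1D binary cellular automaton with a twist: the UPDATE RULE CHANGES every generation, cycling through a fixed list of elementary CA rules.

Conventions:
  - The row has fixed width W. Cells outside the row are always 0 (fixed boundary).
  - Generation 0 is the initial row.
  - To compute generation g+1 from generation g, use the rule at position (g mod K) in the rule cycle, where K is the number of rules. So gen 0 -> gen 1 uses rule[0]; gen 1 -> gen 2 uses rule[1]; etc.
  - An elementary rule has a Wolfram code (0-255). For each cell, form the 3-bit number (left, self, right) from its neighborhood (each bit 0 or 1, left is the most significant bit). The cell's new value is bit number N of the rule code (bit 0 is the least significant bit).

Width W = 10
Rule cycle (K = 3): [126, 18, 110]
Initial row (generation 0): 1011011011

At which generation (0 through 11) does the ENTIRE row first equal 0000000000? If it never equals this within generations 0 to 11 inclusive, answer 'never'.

Gen 0: 1011011011
Gen 1 (rule 126): 1111111111
Gen 2 (rule 18): 0000000000
Gen 3 (rule 110): 0000000000
Gen 4 (rule 126): 0000000000
Gen 5 (rule 18): 0000000000
Gen 6 (rule 110): 0000000000
Gen 7 (rule 126): 0000000000
Gen 8 (rule 18): 0000000000
Gen 9 (rule 110): 0000000000
Gen 10 (rule 126): 0000000000
Gen 11 (rule 18): 0000000000

Answer: 2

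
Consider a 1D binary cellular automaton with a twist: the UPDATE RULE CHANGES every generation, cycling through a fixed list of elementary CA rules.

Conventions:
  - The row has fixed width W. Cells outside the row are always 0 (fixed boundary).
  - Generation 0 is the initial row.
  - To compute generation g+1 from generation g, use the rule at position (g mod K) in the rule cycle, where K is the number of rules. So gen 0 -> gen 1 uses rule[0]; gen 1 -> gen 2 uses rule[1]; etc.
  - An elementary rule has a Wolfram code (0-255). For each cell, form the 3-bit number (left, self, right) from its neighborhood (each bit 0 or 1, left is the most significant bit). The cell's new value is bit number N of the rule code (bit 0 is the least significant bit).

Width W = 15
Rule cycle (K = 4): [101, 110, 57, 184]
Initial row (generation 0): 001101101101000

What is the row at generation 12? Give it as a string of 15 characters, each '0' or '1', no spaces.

Gen 0: 001101101101000
Gen 1 (rule 101): 100110110111011
Gen 2 (rule 110): 101111111101111
Gen 3 (rule 57): 011000000011000
Gen 4 (rule 184): 010100000010100
Gen 5 (rule 101): 011101111011101
Gen 6 (rule 110): 110111001110111
Gen 7 (rule 57): 101100101001100
Gen 8 (rule 184): 011010010101010
Gen 9 (rule 101): 001110011111110
Gen 10 (rule 110): 011010110000010
Gen 11 (rule 57): 010101101111001
Gen 12 (rule 184): 001011011110100

Answer: 001011011110100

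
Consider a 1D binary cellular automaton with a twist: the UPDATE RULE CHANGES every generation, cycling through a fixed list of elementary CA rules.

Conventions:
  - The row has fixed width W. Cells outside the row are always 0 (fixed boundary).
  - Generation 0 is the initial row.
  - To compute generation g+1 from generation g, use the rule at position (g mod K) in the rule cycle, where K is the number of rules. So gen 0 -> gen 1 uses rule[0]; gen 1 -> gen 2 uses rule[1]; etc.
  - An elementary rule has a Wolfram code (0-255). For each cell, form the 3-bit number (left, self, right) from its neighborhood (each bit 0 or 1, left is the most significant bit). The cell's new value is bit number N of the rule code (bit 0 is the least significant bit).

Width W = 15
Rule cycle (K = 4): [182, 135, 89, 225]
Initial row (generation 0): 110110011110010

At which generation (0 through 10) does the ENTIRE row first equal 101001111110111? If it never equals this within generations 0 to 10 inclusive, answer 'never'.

Gen 0: 110110011110010
Gen 1 (rule 182): 001001101101111
Gen 2 (rule 135): 111010000000110
Gen 3 (rule 89): 101001111110111
Gen 4 (rule 225): 010000111111011
Gen 5 (rule 182): 111001011110100
Gen 6 (rule 135): 010011001100101
Gen 7 (rule 89): 001011101110000
Gen 8 (rule 225): 100101110110111
Gen 9 (rule 182): 111110101001010
Gen 10 (rule 135): 011100101011010

Answer: 3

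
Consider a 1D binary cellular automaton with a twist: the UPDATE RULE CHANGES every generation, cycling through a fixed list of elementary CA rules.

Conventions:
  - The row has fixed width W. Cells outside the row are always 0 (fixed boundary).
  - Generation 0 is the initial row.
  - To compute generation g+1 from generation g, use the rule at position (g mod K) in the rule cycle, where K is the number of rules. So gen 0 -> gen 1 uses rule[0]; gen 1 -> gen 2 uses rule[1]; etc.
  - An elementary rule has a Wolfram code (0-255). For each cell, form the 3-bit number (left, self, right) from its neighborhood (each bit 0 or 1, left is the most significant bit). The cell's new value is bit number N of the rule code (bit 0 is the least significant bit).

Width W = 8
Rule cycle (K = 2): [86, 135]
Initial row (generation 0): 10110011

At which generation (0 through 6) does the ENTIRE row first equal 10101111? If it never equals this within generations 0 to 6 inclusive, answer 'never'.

Answer: 3

Derivation:
Gen 0: 10110011
Gen 1 (rule 86): 10011101
Gen 2 (rule 135): 10101001
Gen 3 (rule 86): 10101111
Gen 4 (rule 135): 10100110
Gen 5 (rule 86): 10111011
Gen 6 (rule 135): 10010000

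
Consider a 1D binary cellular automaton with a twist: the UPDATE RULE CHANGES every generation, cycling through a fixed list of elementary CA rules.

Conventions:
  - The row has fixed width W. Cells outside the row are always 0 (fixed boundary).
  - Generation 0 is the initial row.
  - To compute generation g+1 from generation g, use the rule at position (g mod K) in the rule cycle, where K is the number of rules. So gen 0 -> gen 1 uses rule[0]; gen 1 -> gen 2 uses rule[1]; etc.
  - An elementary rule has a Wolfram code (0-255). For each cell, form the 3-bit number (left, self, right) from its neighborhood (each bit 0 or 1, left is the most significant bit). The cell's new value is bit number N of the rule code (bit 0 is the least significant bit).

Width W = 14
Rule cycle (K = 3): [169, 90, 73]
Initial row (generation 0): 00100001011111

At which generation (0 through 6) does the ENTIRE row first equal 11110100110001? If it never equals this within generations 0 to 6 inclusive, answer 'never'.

Answer: never

Derivation:
Gen 0: 00100001011111
Gen 1 (rule 169): 10001100111110
Gen 2 (rule 90): 01011111100011
Gen 3 (rule 73): 00010000101011
Gen 4 (rule 169): 11000110010110
Gen 5 (rule 90): 11101111100111
Gen 6 (rule 73): 10101000100101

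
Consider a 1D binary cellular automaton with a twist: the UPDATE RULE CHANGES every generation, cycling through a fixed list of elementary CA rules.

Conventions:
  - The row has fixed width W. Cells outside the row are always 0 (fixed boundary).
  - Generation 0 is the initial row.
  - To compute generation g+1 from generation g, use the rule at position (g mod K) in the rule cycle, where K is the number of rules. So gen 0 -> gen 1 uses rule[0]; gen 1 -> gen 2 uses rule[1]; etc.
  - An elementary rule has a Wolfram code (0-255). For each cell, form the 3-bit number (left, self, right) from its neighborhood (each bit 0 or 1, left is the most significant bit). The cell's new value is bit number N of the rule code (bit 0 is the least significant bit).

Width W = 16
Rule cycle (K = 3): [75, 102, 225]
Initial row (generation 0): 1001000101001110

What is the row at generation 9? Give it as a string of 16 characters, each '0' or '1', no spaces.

Answer: 0010111001100001

Derivation:
Gen 0: 1001000101001110
Gen 1 (rule 75): 0010011000011010
Gen 2 (rule 102): 0110101000101110
Gen 3 (rule 225): 0011010010010110
Gen 4 (rule 75): 1111000100100110
Gen 5 (rule 102): 0001001101101010
Gen 6 (rule 225): 1100000110110100
Gen 7 (rule 75): 1101111110110001
Gen 8 (rule 102): 0110000011010011
Gen 9 (rule 225): 0010111001100001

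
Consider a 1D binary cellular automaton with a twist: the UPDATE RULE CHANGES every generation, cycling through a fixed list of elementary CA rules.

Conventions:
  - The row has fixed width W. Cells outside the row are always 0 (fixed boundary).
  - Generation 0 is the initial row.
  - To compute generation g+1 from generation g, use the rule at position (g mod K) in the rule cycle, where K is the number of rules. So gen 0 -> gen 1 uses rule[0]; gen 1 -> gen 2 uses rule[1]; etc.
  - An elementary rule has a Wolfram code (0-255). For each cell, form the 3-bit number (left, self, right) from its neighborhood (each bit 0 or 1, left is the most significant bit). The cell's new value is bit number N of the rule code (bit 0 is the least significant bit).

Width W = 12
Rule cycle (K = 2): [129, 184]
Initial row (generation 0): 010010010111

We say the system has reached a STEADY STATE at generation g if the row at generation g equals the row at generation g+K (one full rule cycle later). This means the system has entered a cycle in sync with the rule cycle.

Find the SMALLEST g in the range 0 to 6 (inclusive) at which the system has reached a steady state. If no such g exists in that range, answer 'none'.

Gen 0: 010010010111
Gen 1 (rule 129): 000000000010
Gen 2 (rule 184): 000000000001
Gen 3 (rule 129): 111111111100
Gen 4 (rule 184): 111111111010
Gen 5 (rule 129): 011111110000
Gen 6 (rule 184): 011111101000
Gen 7 (rule 129): 001111000011
Gen 8 (rule 184): 001110100010

Answer: none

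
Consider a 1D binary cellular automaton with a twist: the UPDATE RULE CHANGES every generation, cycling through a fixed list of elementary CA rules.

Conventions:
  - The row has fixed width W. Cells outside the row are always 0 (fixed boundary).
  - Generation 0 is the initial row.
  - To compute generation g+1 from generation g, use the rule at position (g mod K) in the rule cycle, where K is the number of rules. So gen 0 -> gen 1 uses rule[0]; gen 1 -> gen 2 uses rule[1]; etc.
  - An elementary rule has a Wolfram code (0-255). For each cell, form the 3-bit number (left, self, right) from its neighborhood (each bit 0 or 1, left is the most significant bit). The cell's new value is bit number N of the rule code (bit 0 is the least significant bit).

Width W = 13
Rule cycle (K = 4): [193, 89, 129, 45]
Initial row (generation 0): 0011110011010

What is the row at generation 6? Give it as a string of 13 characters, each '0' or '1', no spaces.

Gen 0: 0011110011010
Gen 1 (rule 193): 1001110001000
Gen 2 (rule 89): 0101011100111
Gen 3 (rule 129): 0000001000010
Gen 4 (rule 45): 1111101011010
Gen 5 (rule 193): 0111100001000
Gen 6 (rule 89): 0100111100111

Answer: 0100111100111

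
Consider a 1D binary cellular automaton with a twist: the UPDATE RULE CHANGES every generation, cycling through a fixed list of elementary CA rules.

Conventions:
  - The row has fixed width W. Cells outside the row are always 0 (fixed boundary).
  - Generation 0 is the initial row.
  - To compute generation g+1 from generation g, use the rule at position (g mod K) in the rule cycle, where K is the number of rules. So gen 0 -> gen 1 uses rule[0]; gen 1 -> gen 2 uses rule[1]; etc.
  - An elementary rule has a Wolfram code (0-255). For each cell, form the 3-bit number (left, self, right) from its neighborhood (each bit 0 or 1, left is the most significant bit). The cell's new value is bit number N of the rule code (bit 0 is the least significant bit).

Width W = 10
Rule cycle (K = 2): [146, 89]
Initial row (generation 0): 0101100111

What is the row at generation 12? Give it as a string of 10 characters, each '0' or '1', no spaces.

Gen 0: 0101100111
Gen 1 (rule 146): 1000011010
Gen 2 (rule 89): 0111011001
Gen 3 (rule 146): 1010000110
Gen 4 (rule 89): 0001110111
Gen 5 (rule 146): 0010100010
Gen 6 (rule 89): 1000011001
Gen 7 (rule 146): 0100100110
Gen 8 (rule 89): 0010010111
Gen 9 (rule 146): 0101100010
Gen 10 (rule 89): 0001111001
Gen 11 (rule 146): 0010110110
Gen 12 (rule 89): 1000110111

Answer: 1000110111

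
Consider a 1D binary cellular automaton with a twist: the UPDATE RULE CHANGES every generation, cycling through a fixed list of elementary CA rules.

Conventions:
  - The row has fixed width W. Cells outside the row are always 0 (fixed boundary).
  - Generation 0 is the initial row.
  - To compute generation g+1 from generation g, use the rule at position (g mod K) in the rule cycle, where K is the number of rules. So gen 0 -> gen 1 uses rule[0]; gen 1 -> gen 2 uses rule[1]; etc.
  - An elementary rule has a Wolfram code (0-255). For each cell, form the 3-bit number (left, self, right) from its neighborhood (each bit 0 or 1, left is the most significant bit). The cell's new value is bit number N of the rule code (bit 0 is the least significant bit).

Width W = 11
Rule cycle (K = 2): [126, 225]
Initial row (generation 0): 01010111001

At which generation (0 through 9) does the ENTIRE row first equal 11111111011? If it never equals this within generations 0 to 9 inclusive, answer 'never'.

Gen 0: 01010111001
Gen 1 (rule 126): 11111101111
Gen 2 (rule 225): 01111110111
Gen 3 (rule 126): 11000011101
Gen 4 (rule 225): 01011001110
Gen 5 (rule 126): 11111111011
Gen 6 (rule 225): 01111111101
Gen 7 (rule 126): 11000000111
Gen 8 (rule 225): 01011110011
Gen 9 (rule 126): 11110011111

Answer: 5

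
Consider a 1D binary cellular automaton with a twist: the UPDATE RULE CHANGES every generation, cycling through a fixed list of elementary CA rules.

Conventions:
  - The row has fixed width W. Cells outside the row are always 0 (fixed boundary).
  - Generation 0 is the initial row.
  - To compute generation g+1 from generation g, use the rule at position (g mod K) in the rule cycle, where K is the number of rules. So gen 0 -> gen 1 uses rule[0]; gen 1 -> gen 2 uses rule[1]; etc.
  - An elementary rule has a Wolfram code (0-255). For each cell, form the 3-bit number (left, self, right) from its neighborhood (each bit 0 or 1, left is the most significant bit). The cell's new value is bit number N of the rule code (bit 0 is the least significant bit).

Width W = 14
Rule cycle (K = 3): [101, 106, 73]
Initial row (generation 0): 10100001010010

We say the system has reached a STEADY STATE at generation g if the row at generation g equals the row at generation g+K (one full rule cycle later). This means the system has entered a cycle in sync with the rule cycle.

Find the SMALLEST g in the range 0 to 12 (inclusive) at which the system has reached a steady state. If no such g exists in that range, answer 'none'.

Gen 0: 10100001010010
Gen 1 (rule 101): 11101101110010
Gen 2 (rule 106): 10111111010100
Gen 3 (rule 73): 00100001000001
Gen 4 (rule 101): 10101101011101
Gen 5 (rule 106): 01011110110110
Gen 6 (rule 73): 00010010110110
Gen 7 (rule 101): 11010011011010
Gen 8 (rule 106): 11100111111100
Gen 9 (rule 73): 10100100000101
Gen 10 (rule 101): 11100101110111
Gen 11 (rule 106): 10101011011101
Gen 12 (rule 73): 00000011010100
Gen 13 (rule 101): 11111001111101
Gen 14 (rule 106): 10001011000110
Gen 15 (rule 73): 00100011010110

Answer: none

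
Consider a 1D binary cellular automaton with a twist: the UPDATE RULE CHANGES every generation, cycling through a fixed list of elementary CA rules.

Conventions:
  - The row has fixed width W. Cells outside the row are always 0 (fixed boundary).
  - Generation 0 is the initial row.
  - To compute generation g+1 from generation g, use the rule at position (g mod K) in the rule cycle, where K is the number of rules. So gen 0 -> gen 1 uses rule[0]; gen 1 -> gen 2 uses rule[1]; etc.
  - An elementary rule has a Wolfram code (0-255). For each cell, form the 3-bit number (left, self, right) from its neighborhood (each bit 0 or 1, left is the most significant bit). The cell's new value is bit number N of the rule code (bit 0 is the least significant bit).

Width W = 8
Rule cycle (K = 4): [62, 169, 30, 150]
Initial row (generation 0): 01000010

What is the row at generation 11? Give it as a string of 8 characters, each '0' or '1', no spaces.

Gen 0: 01000010
Gen 1 (rule 62): 11100111
Gen 2 (rule 169): 11000110
Gen 3 (rule 30): 10101101
Gen 4 (rule 150): 10100001
Gen 5 (rule 62): 11110011
Gen 6 (rule 169): 11100010
Gen 7 (rule 30): 10010111
Gen 8 (rule 150): 11110010
Gen 9 (rule 62): 10001111
Gen 10 (rule 169): 00101110
Gen 11 (rule 30): 01101001

Answer: 01101001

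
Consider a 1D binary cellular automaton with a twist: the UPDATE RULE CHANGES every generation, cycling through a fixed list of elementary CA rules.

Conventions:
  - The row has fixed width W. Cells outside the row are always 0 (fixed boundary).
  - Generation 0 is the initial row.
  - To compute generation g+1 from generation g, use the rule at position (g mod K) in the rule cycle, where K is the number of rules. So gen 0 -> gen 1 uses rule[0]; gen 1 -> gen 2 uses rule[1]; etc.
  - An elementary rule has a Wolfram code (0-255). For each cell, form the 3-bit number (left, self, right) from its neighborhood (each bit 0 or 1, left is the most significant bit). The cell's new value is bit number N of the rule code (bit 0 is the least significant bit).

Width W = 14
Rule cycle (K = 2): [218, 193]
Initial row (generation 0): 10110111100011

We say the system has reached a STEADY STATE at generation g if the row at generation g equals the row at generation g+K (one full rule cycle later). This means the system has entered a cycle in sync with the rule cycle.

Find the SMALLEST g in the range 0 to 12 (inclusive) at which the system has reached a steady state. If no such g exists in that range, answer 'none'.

Gen 0: 10110111100011
Gen 1 (rule 218): 00110111110111
Gen 2 (rule 193): 10010011110011
Gen 3 (rule 218): 01101111111111
Gen 4 (rule 193): 00100111111111
Gen 5 (rule 218): 01011111111111
Gen 6 (rule 193): 00001111111111
Gen 7 (rule 218): 00011111111111
Gen 8 (rule 193): 11001111111111
Gen 9 (rule 218): 11111111111111
Gen 10 (rule 193): 01111111111111
Gen 11 (rule 218): 11111111111111
Gen 12 (rule 193): 01111111111111
Gen 13 (rule 218): 11111111111111
Gen 14 (rule 193): 01111111111111

Answer: 9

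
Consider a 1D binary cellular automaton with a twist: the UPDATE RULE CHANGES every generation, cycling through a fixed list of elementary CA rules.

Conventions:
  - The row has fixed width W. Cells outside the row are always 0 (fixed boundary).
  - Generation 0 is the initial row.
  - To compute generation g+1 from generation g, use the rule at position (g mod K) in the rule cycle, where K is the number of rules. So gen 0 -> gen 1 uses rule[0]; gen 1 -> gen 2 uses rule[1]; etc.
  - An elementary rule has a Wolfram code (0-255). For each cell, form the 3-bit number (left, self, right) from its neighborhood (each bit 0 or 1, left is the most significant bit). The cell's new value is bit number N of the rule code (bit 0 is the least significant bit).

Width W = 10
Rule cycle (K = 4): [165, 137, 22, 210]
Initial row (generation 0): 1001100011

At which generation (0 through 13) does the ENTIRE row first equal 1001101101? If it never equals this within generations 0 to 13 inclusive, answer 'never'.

Answer: never

Derivation:
Gen 0: 1001100011
Gen 1 (rule 165): 1000001000
Gen 2 (rule 137): 0011100011
Gen 3 (rule 22): 0100010100
Gen 4 (rule 210): 1010100010
Gen 5 (rule 165): 1111101010
Gen 6 (rule 137): 1111000000
Gen 7 (rule 22): 0000100000
Gen 8 (rule 210): 0001010000
Gen 9 (rule 165): 1101110111
Gen 10 (rule 137): 1001100110
Gen 11 (rule 22): 1110011001
Gen 12 (rule 210): 0111101110
Gen 13 (rule 165): 0011010100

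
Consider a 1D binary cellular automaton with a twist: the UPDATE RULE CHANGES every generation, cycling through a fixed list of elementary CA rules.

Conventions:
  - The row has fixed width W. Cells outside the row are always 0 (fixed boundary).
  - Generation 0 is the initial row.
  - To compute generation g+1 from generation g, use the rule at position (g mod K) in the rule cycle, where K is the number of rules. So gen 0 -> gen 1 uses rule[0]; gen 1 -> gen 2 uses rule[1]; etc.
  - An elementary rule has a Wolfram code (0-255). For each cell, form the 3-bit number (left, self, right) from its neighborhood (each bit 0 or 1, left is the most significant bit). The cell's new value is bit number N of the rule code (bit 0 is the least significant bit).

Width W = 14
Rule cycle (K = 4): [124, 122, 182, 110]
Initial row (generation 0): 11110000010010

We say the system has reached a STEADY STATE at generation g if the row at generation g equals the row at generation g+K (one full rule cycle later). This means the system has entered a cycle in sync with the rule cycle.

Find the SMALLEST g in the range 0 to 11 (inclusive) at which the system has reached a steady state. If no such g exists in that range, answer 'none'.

Answer: none

Derivation:
Gen 0: 11110000010010
Gen 1 (rule 124): 10011000011011
Gen 2 (rule 122): 01111100111111
Gen 3 (rule 182): 10111011011110
Gen 4 (rule 110): 11101111110010
Gen 5 (rule 124): 10111000011011
Gen 6 (rule 122): 01101100111111
Gen 7 (rule 182): 10010011011110
Gen 8 (rule 110): 10110111110010
Gen 9 (rule 124): 11111100011011
Gen 10 (rule 122): 10000110111111
Gen 11 (rule 182): 11001001011110
Gen 12 (rule 110): 11011011110010
Gen 13 (rule 124): 11111110011011
Gen 14 (rule 122): 10000011111111
Gen 15 (rule 182): 11000101111110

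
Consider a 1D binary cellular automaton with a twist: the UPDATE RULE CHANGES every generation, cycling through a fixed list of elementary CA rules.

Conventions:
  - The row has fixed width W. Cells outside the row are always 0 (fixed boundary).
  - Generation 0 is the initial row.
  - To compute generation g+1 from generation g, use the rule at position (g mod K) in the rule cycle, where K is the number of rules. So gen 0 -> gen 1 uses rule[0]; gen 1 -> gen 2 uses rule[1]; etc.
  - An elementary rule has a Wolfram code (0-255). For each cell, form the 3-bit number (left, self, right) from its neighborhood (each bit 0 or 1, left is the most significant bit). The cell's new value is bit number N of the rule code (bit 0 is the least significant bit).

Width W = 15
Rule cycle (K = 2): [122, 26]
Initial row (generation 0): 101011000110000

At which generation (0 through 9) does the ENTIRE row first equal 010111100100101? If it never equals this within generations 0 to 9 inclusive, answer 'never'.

Answer: never

Derivation:
Gen 0: 101011000110000
Gen 1 (rule 122): 010111101111000
Gen 2 (rule 26): 100100001000100
Gen 3 (rule 122): 011010010101010
Gen 4 (rule 26): 110001100000001
Gen 5 (rule 122): 111011110000010
Gen 6 (rule 26): 100010001000101
Gen 7 (rule 122): 010101010101010
Gen 8 (rule 26): 100000000000001
Gen 9 (rule 122): 010000000000010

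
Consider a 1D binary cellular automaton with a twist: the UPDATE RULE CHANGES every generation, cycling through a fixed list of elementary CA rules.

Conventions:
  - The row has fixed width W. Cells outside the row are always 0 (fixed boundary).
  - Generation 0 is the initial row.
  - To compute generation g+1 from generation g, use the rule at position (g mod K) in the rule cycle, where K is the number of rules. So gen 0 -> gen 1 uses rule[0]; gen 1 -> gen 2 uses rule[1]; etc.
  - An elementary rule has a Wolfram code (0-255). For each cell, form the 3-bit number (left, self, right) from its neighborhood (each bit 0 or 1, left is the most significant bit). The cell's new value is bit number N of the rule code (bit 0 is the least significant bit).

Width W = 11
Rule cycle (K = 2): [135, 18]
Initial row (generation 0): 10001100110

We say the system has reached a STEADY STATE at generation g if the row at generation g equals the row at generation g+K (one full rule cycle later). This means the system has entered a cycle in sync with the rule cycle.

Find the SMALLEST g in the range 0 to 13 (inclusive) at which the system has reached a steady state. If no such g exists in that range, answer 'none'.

Gen 0: 10001100110
Gen 1 (rule 135): 10110001000
Gen 2 (rule 18): 00001010100
Gen 3 (rule 135): 11111010101
Gen 4 (rule 18): 00000000000
Gen 5 (rule 135): 11111111111
Gen 6 (rule 18): 00000000000
Gen 7 (rule 135): 11111111111
Gen 8 (rule 18): 00000000000
Gen 9 (rule 135): 11111111111
Gen 10 (rule 18): 00000000000
Gen 11 (rule 135): 11111111111
Gen 12 (rule 18): 00000000000
Gen 13 (rule 135): 11111111111
Gen 14 (rule 18): 00000000000
Gen 15 (rule 135): 11111111111

Answer: 4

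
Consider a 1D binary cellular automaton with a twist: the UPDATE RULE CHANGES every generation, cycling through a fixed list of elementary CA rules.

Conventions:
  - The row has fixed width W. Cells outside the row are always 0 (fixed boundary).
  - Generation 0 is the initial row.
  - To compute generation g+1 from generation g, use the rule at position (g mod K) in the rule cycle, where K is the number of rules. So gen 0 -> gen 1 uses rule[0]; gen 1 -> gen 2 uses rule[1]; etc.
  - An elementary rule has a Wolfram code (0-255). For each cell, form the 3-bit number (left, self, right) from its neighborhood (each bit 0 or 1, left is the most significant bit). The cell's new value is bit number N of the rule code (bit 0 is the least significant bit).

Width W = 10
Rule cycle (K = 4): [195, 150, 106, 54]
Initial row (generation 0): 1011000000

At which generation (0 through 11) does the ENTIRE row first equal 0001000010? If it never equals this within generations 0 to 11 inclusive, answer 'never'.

Answer: 11

Derivation:
Gen 0: 1011000000
Gen 1 (rule 195): 0001011111
Gen 2 (rule 150): 0011001110
Gen 3 (rule 106): 0111011010
Gen 4 (rule 54): 1000100111
Gen 5 (rule 195): 0011001011
Gen 6 (rule 150): 0100111000
Gen 7 (rule 106): 1001101000
Gen 8 (rule 54): 1110011100
Gen 9 (rule 195): 0110101101
Gen 10 (rule 150): 1000100001
Gen 11 (rule 106): 0001000010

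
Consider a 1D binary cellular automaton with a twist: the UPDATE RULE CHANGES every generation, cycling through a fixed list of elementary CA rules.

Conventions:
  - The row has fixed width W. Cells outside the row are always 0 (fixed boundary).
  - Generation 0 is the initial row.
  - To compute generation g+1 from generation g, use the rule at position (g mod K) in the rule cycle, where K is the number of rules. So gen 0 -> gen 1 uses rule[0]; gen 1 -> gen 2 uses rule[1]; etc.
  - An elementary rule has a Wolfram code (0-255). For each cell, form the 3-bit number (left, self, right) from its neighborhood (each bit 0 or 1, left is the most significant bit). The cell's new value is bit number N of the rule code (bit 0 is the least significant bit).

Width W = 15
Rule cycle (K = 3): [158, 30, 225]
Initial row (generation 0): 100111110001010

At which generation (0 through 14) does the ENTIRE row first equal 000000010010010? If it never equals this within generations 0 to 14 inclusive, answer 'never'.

Answer: 9

Derivation:
Gen 0: 100111110001010
Gen 1 (rule 158): 111111101011011
Gen 2 (rule 30): 100000001010010
Gen 3 (rule 225): 001111100100000
Gen 4 (rule 158): 011111011110000
Gen 5 (rule 30): 110000010001000
Gen 6 (rule 225): 010111000100011
Gen 7 (rule 158): 110110101110110
Gen 8 (rule 30): 100100101000101
Gen 9 (rule 225): 000000010010010
Gen 10 (rule 158): 000000111111111
Gen 11 (rule 30): 000001100000000
Gen 12 (rule 225): 111100101111111
Gen 13 (rule 158): 111011101111110
Gen 14 (rule 30): 100010001000001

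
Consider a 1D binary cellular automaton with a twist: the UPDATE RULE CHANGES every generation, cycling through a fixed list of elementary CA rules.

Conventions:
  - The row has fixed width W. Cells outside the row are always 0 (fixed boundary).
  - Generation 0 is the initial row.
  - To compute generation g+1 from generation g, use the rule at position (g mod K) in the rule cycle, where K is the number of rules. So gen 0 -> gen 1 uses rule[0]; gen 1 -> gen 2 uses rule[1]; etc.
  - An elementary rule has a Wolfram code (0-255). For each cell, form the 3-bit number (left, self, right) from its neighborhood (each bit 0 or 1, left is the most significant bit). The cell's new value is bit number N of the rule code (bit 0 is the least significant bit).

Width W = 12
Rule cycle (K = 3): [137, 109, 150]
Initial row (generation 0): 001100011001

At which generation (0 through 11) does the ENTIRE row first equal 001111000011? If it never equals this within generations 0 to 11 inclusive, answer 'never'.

Gen 0: 001100011001
Gen 1 (rule 137): 101001010000
Gen 2 (rule 109): 111001110111
Gen 3 (rule 150): 010110100010
Gen 4 (rule 137): 000100001000
Gen 5 (rule 109): 110101101011
Gen 6 (rule 150): 000100001000
Gen 7 (rule 137): 110001100011
Gen 8 (rule 109): 110101101011
Gen 9 (rule 150): 000100001000
Gen 10 (rule 137): 110001100011
Gen 11 (rule 109): 110101101011

Answer: never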